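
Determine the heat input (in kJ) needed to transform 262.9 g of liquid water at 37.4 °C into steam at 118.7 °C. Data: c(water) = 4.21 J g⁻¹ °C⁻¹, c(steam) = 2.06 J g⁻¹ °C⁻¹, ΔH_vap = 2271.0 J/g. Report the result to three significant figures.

q1 (heat water 37.4→100.0 °C): 262.9 × 4.21 × 62.6 = 69286 J
q2 (vaporize at 100 °C): 262.9 × 2271.0 = 597046 J
q3 (heat steam 100.0→118.7 °C): 262.9 × 2.06 × 18.7 = 10127 J
Total: 69286 + 597046 + 10127 = 676459 J = 676 kJ

q = 676 kJ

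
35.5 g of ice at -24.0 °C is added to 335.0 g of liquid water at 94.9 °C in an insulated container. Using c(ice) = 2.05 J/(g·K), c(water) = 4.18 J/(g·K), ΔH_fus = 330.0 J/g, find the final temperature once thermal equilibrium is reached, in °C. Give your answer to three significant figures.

Heat to bring ice to 0 °C and melt it: q₁ = 35.5×2.05×24.0 + 35.5×330.0 = 13462 J
Heat the water can supply cooling to 0 °C: 335.0×4.18×94.9 = 132888 J > q₁, so all ice melts.
Energy balance: 335.0×4.18×(94.9 − T) = 13462 + 35.5×4.18×(T − 0)
1400.3(94.9 − T) = 13462 + 148.39 T
132888 − 13462 = 1548.69 T
T = 119426 / 1548.69 = 77.11 °C

T_f = 77.1 °C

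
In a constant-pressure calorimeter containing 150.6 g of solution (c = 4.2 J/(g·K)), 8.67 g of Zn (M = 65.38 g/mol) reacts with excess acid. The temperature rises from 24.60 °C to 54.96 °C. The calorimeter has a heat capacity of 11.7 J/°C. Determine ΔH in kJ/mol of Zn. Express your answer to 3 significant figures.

ΔH = -147 kJ/mol

|ΔT| = |54.96 − 24.60| = 30.36 °C
|q_surr| = (150.6 × 4.2 + 11.7) × 30.36 = 644.22 × 30.36 = 19559 J
n(Zn) = 8.67 / 65.38 = 0.13261 mol
Temperature rose, so q_rxn = −|q_surr| = -19.559 kJ
ΔH = q_rxn / n = -147.49 kJ/mol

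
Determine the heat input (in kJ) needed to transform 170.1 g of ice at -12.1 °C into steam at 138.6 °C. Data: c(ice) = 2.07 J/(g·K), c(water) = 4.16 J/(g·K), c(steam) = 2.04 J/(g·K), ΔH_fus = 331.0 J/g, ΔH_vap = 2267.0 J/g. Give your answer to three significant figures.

q = 530 kJ

q1 (heat ice -12.1→0.0 °C): 170.1 × 2.07 × 12.1 = 4260 J
q2 (melt at 0 °C): 170.1 × 331.0 = 56303 J
q3 (heat water 0.0→100.0 °C): 170.1 × 4.16 × 100.0 = 70762 J
q4 (vaporize at 100 °C): 170.1 × 2267.0 = 385617 J
q5 (heat steam 100.0→138.6 °C): 170.1 × 2.04 × 38.6 = 13394 J
Total: 4260 + 56303 + 70762 + 385617 + 13394 = 530336 J = 530 kJ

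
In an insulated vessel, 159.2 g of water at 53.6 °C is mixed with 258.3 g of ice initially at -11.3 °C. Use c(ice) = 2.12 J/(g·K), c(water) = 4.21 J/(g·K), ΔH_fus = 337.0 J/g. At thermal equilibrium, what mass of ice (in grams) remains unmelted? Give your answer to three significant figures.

m_ice remaining = 170 g

Heat to warm all ice to 0 °C: 258.3×2.12×11.3 = 6187.8 J
Heat released by water cooling to 0 °C: 159.2×4.21×53.6 = 35924 J
35924 J < 6187.8 + 258.3×337.0 = 93234.9 J, so not all ice melts; final T = 0 °C.
Heat left for melting: 35924 − 6187.8 = 29736.2 J
Mass melted = 29736.2 / 337.0 = 88.24 g
Ice remaining = 258.3 − 88.24 = 170.06 g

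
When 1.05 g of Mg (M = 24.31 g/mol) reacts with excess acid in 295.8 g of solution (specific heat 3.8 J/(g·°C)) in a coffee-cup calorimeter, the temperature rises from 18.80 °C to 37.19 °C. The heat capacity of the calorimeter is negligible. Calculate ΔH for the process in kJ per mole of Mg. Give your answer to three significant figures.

ΔH = -479 kJ/mol

|ΔT| = |37.19 − 18.80| = 18.39 °C
|q_surr| = (295.8 × 3.8) × 18.39 = 1124.04 × 18.39 = 20670 J
n(Mg) = 1.05 / 24.31 = 0.04319 mol
Temperature rose, so q_rxn = −|q_surr| = -20.67 kJ
ΔH = q_rxn / n = -478.6 kJ/mol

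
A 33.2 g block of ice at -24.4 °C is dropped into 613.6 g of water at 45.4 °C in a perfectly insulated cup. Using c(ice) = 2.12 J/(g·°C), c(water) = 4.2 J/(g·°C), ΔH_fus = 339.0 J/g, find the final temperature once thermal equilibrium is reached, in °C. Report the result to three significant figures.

T_f = 38.3 °C

Heat to bring ice to 0 °C and melt it: q₁ = 33.2×2.12×24.4 + 33.2×339.0 = 12972 J
Heat the water can supply cooling to 0 °C: 613.6×4.2×45.4 = 117001 J > q₁, so all ice melts.
Energy balance: 613.6×4.2×(45.4 − T) = 12972 + 33.2×4.2×(T − 0)
2577.12(45.4 − T) = 12972 + 139.44 T
117001 − 12972 = 2716.56 T
T = 104029 / 2716.56 = 38.29 °C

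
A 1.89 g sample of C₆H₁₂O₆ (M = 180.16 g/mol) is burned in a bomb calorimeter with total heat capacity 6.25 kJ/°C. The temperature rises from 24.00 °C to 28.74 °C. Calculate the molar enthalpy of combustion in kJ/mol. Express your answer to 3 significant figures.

ΔH = -2820 kJ/mol

ΔT = 28.74 − 24.00 = 4.74 °C
q_cal = C_cal × ΔT = 6.25 × 4.74 = 29.625 kJ
n = 1.89 / 180.16 = 0.01049 mol
q_rxn = −q_cal = -29.625 kJ
ΔH = -29.625 / 0.01049 = -2824 kJ/mol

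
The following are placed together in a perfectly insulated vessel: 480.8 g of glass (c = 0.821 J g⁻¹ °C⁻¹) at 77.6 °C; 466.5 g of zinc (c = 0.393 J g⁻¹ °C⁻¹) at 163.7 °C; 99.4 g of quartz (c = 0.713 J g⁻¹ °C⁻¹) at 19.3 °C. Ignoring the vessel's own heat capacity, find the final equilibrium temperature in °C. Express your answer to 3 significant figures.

Σ mᵢcᵢ(T − Tᵢ) = 0  ⇒  T = Σ mᵢcᵢTᵢ / Σ mᵢcᵢ
Σ mᵢcᵢ = 480.8×0.821 + 466.5×0.393 + 99.4×0.713 = 648.9435
Σ mᵢcᵢTᵢ = 394.7368×77.6 + 183.3345×163.7 + 70.8722×19.3 = 62011
T = 62011 / 648.9435 = 95.56 °C

T_f = 95.6 °C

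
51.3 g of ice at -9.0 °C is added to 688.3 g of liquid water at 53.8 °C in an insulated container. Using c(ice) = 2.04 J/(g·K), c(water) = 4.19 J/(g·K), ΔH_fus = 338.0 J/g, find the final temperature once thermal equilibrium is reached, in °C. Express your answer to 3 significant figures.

T_f = 44.2 °C

Heat to bring ice to 0 °C and melt it: q₁ = 51.3×2.04×9.0 + 51.3×338.0 = 18281 J
Heat the water can supply cooling to 0 °C: 688.3×4.19×53.8 = 155158 J > q₁, so all ice melts.
Energy balance: 688.3×4.19×(53.8 − T) = 18281 + 51.3×4.19×(T − 0)
2883.977(53.8 − T) = 18281 + 214.947 T
155158 − 18281 = 3098.924 T
T = 136877 / 3098.924 = 44.17 °C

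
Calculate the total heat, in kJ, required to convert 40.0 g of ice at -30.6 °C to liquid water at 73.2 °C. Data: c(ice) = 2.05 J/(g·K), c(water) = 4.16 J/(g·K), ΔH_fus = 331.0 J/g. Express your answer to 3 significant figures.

q = 27.9 kJ

q1 (heat ice -30.6→0.0 °C): 40.0 × 2.05 × 30.6 = 2509 J
q2 (melt at 0 °C): 40.0 × 331.0 = 13240 J
q3 (heat water 0.0→73.2 °C): 40.0 × 4.16 × 73.2 = 12180 J
Total: 2509 + 13240 + 12180 = 27929 J = 27.9 kJ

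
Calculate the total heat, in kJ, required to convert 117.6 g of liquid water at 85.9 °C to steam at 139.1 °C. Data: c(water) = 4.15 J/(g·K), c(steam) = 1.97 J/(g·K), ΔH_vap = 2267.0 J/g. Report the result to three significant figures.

q1 (heat water 85.9→100.0 °C): 117.6 × 4.15 × 14.1 = 6881 J
q2 (vaporize at 100 °C): 117.6 × 2267.0 = 266599 J
q3 (heat steam 100.0→139.1 °C): 117.6 × 1.97 × 39.1 = 9058 J
Total: 6881 + 266599 + 9058 = 282538 J = 283 kJ

q = 283 kJ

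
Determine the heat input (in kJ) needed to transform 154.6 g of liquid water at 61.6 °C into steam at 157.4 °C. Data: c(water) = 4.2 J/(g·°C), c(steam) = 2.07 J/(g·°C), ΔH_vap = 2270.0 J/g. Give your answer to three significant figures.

q = 394 kJ

q1 (heat water 61.6→100.0 °C): 154.6 × 4.2 × 38.4 = 24934 J
q2 (vaporize at 100 °C): 154.6 × 2270.0 = 350942 J
q3 (heat steam 100.0→157.4 °C): 154.6 × 2.07 × 57.4 = 18369 J
Total: 24934 + 350942 + 18369 = 394245 J = 394 kJ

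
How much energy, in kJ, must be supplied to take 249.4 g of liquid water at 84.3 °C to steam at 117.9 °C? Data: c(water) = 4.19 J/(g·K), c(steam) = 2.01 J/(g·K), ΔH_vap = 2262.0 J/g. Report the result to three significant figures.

q = 590 kJ

q1 (heat water 84.3→100.0 °C): 249.4 × 4.19 × 15.7 = 16406 J
q2 (vaporize at 100 °C): 249.4 × 2262.0 = 564143 J
q3 (heat steam 100.0→117.9 °C): 249.4 × 2.01 × 17.9 = 8973 J
Total: 16406 + 564143 + 8973 = 589522 J = 590 kJ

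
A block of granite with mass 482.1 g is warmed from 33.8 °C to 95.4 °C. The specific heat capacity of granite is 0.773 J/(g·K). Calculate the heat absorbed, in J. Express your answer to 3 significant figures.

q = 23000 J

q = m c ΔT = 482.1 × 0.773 × (95.4 − 33.8)
q = 482.1 × 0.773 × 61.6 = 22960 J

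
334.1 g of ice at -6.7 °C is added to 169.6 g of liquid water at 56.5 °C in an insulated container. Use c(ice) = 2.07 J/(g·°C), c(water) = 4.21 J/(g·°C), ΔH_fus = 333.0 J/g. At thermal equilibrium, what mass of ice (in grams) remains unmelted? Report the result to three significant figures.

m_ice remaining = 227 g

Heat to warm all ice to 0 °C: 334.1×2.07×6.7 = 4633.6 J
Heat released by water cooling to 0 °C: 169.6×4.21×56.5 = 40342 J
40342 J < 4633.6 + 334.1×333.0 = 115888.9 J, so not all ice melts; final T = 0 °C.
Heat left for melting: 40342 − 4633.6 = 35708.4 J
Mass melted = 35708.4 / 333.0 = 107.2 g
Ice remaining = 334.1 − 107.2 = 226.9 g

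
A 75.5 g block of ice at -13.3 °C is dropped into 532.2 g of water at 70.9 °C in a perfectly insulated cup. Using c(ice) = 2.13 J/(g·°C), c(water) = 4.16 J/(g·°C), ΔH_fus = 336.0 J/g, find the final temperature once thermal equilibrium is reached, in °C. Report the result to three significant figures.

T_f = 51.2 °C

Heat to bring ice to 0 °C and melt it: q₁ = 75.5×2.13×13.3 + 75.5×336.0 = 27507 J
Heat the water can supply cooling to 0 °C: 532.2×4.16×70.9 = 156969 J > q₁, so all ice melts.
Energy balance: 532.2×4.16×(70.9 − T) = 27507 + 75.5×4.16×(T − 0)
2213.952(70.9 − T) = 27507 + 314.08 T
156969 − 27507 = 2528.032 T
T = 129462 / 2528.032 = 51.21 °C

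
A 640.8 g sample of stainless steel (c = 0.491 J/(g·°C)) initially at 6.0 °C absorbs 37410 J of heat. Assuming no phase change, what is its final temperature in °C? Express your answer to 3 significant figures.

T_f = 125 °C

ΔT = q / (m c) = 37410 / (640.8 × 0.491) = 118.9 °C
T_f = 6.0 + 118.9 = 124.9 °C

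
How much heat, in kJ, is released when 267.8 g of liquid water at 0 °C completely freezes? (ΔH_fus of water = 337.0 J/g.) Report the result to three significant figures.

q = m × ΔH_fus = 267.8 × 337.0 = 90249 J = 90.2 kJ

q = 90.2 kJ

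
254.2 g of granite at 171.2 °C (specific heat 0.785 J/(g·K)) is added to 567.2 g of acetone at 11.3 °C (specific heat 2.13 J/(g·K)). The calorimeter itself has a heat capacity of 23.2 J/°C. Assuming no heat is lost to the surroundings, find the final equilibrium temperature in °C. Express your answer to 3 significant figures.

T_f = 33.6 °C

Heat lost by granite = heat gained by acetone + calorimeter.
(254.2)(0.785)(171.2 − T) = [(567.2)(2.13) + 23.2](T − 11.3)
199.547 (171.2 − T) = 1231.336 (T − 11.3)
34162 − 199.547 T = 1231.336 T − 13914
48076 = 1430.883 T
T = 33.60 °C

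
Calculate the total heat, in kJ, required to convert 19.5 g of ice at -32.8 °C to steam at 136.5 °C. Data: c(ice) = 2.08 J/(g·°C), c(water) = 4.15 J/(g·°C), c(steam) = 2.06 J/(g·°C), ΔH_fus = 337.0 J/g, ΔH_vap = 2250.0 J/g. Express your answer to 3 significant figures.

q1 (heat ice -32.8→0.0 °C): 19.5 × 2.08 × 32.8 = 1330 J
q2 (melt at 0 °C): 19.5 × 337.0 = 6572 J
q3 (heat water 0.0→100.0 °C): 19.5 × 4.15 × 100.0 = 8093 J
q4 (vaporize at 100 °C): 19.5 × 2250.0 = 43875 J
q5 (heat steam 100.0→136.5 °C): 19.5 × 2.06 × 36.5 = 1466 J
Total: 1330 + 6572 + 8093 + 43875 + 1466 = 61336 J = 61.3 kJ

q = 61.3 kJ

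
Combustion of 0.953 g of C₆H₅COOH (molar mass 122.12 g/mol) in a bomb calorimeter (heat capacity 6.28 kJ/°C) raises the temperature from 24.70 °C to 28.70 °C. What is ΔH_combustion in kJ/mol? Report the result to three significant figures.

ΔT = 28.70 − 24.70 = 4.00 °C
q_cal = C_cal × ΔT = 6.28 × 4.00 = 25.12 kJ
n = 0.953 / 122.12 = 0.007804 mol
q_rxn = −q_cal = -25.12 kJ
ΔH = -25.12 / 0.007804 = -3219 kJ/mol

ΔH = -3220 kJ/mol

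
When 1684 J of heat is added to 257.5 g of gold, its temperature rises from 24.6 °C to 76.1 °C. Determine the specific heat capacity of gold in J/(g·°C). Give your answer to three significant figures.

c = 0.127 J/(g·°C)

c = q / (m ΔT) = 1684 / (257.5 × 51.5)
c = 1684 / 13261.25 = 0.127 J/(g·°C)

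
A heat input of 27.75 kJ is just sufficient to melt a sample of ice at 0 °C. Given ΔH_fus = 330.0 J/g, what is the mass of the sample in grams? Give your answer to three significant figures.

m = q / ΔH_fus = 27750 J / 330.0 J/g = 84.1 g

m = 84.1 g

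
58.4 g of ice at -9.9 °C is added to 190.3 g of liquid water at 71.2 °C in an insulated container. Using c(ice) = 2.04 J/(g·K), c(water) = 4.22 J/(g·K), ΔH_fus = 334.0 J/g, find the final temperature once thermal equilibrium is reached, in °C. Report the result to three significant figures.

T_f = 34.8 °C

Heat to bring ice to 0 °C and melt it: q₁ = 58.4×2.04×9.9 + 58.4×334.0 = 20685 J
Heat the water can supply cooling to 0 °C: 190.3×4.22×71.2 = 57178.3 J > q₁, so all ice melts.
Energy balance: 190.3×4.22×(71.2 − T) = 20685 + 58.4×4.22×(T − 0)
803.066(71.2 − T) = 20685 + 246.448 T
57178.3 − 20685 = 1049.514 T
T = 36493.3 / 1049.514 = 34.77 °C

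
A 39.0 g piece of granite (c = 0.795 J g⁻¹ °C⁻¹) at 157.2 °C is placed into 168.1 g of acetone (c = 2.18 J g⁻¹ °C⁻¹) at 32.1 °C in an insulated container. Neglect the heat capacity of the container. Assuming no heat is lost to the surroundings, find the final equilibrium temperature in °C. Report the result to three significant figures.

Heat lost by granite = heat gained by acetone.
(39.0)(0.795)(157.2 − T) = (168.1)(2.18)(T − 32.1)
31.005 (157.2 − T) = 366.458 (T − 32.1)
4874.0 − 31.005 T = 366.458 T − 11763
16637.0 = 397.463 T
T = 41.86 °C

T_f = 41.9 °C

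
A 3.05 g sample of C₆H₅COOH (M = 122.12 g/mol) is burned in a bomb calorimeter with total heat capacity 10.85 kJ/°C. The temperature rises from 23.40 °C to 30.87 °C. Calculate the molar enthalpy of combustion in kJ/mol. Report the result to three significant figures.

ΔH = -3250 kJ/mol

ΔT = 30.87 − 23.40 = 7.47 °C
q_cal = C_cal × ΔT = 10.85 × 7.47 = 81.0495 kJ
n = 3.05 / 122.12 = 0.024975 mol
q_rxn = −q_cal = -81.0495 kJ
ΔH = -81.0495 / 0.024975 = -3245 kJ/mol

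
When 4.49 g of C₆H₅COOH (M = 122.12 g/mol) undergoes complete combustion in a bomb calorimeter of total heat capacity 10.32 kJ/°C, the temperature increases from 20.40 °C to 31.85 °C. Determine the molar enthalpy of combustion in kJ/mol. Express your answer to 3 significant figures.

ΔH = -3210 kJ/mol

ΔT = 31.85 − 20.40 = 11.45 °C
q_cal = C_cal × ΔT = 10.32 × 11.45 = 118.164 kJ
n = 4.49 / 122.12 = 0.03677 mol
q_rxn = −q_cal = -118.164 kJ
ΔH = -118.164 / 0.03677 = -3214 kJ/mol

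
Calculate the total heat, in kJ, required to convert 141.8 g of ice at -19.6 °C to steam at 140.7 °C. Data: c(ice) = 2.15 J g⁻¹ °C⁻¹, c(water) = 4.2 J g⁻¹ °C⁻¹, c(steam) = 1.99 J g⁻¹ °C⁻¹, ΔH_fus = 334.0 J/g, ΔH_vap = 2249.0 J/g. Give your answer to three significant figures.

q = 443 kJ

q1 (heat ice -19.6→0.0 °C): 141.8 × 2.15 × 19.6 = 5975 J
q2 (melt at 0 °C): 141.8 × 334.0 = 47361 J
q3 (heat water 0.0→100.0 °C): 141.8 × 4.2 × 100.0 = 59556 J
q4 (vaporize at 100 °C): 141.8 × 2249.0 = 318908 J
q5 (heat steam 100.0→140.7 °C): 141.8 × 1.99 × 40.7 = 11485 J
Total: 5975 + 47361 + 59556 + 318908 + 11485 = 443285 J = 443 kJ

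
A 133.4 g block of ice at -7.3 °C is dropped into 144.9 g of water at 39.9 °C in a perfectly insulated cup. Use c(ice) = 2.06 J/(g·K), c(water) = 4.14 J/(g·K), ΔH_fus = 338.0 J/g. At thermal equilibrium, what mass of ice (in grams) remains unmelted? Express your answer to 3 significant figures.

m_ice remaining = 68.5 g

Heat to warm all ice to 0 °C: 133.4×2.06×7.3 = 2006.1 J
Heat released by water cooling to 0 °C: 144.9×4.14×39.9 = 23935 J
23935 J < 2006.1 + 133.4×338.0 = 47095.3 J, so not all ice melts; final T = 0 °C.
Heat left for melting: 23935 − 2006.1 = 21928.9 J
Mass melted = 21928.9 / 338.0 = 64.88 g
Ice remaining = 133.4 − 64.88 = 68.52 g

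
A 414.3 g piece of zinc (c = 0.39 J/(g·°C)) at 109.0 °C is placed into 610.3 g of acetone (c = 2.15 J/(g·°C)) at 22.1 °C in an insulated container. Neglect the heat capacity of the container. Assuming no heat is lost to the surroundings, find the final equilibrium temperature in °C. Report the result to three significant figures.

Heat lost by zinc = heat gained by acetone.
(414.3)(0.39)(109.0 − T) = (610.3)(2.15)(T − 22.1)
161.577 (109.0 − T) = 1312.145 (T − 22.1)
17612 − 161.577 T = 1312.145 T − 28998
46610 = 1473.722 T
T = 31.63 °C

T_f = 31.6 °C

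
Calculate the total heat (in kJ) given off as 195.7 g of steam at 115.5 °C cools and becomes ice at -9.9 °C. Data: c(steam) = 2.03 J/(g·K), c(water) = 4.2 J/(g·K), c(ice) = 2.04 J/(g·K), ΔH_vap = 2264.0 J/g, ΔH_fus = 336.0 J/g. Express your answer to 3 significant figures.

q1 (cool steam 115.5→100 °C): 195.7 × 2.03 × 15.5 = 6158 J
q2 (condense at 100 °C): 195.7 × 2264.0 = 443065 J
q3 (cool water 100→0 °C): 195.7 × 4.2 × 100.0 = 82194 J
q4 (freeze at 0 °C): 195.7 × 336.0 = 65755 J
q5 (cool ice 0→-9.9 °C): 195.7 × 2.04 × 9.9 = 3952 J
Total: 6158 + 443065 + 82194 + 65755 + 3952 = 601124 J = 601 kJ

q = 601 kJ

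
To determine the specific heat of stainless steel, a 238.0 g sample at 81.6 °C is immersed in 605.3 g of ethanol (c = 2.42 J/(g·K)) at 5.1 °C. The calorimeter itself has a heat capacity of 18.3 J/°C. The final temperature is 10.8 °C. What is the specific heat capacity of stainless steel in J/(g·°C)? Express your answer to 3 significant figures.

q_gained = (605.3 × 2.42 + 18.3) × (10.8 − 5.1) = 8454 J
q_lost = 238.0 × c × (81.6 − 10.8) = 16850.4 c
Set equal: c = 8454 / 16850.4 = 0.502 J/(g·°C)

c = 0.502 J/(g·°C)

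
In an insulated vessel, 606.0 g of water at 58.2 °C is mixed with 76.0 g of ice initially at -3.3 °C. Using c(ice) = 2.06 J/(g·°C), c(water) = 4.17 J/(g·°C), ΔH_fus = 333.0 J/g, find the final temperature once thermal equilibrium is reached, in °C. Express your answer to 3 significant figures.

Heat to bring ice to 0 °C and melt it: q₁ = 76.0×2.06×3.3 + 76.0×333.0 = 25825 J
Heat the water can supply cooling to 0 °C: 606.0×4.17×58.2 = 147073 J > q₁, so all ice melts.
Energy balance: 606.0×4.17×(58.2 − T) = 25825 + 76.0×4.17×(T − 0)
2527.02(58.2 − T) = 25825 + 316.92 T
147073 − 25825 = 2843.94 T
T = 121248 / 2843.94 = 42.63 °C

T_f = 42.6 °C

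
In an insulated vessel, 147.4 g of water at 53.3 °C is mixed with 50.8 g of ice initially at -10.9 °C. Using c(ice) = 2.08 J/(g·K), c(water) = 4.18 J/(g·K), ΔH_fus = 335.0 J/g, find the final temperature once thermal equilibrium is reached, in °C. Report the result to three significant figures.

T_f = 17.7 °C

Heat to bring ice to 0 °C and melt it: q₁ = 50.8×2.08×10.9 + 50.8×335.0 = 18170 J
Heat the water can supply cooling to 0 °C: 147.4×4.18×53.3 = 32839.8 J > q₁, so all ice melts.
Energy balance: 147.4×4.18×(53.3 − T) = 18170 + 50.8×4.18×(T − 0)
616.132(53.3 − T) = 18170 + 212.344 T
32839.8 − 18170 = 828.476 T
T = 14669.8 / 828.476 = 17.71 °C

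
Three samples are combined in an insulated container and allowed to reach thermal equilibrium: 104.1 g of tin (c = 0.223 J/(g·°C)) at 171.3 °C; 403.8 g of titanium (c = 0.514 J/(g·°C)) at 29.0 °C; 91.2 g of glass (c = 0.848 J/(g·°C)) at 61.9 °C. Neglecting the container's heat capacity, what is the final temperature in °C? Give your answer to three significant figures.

T_f = 48.0 °C

Σ mᵢcᵢ(T − Tᵢ) = 0  ⇒  T = Σ mᵢcᵢTᵢ / Σ mᵢcᵢ
Σ mᵢcᵢ = 104.1×0.223 + 403.8×0.514 + 91.2×0.848 = 308.1051
Σ mᵢcᵢTᵢ = 23.2143×171.3 + 207.5532×29.0 + 77.3376×61.9 = 14783
T = 14783 / 308.1051 = 47.98 °C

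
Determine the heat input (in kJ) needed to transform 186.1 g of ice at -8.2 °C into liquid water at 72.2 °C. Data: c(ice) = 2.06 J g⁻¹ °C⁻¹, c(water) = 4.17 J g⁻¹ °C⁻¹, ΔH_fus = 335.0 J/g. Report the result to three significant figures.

q = 122 kJ

q1 (heat ice -8.2→0.0 °C): 186.1 × 2.06 × 8.2 = 3144 J
q2 (melt at 0 °C): 186.1 × 335.0 = 62344 J
q3 (heat water 0.0→72.2 °C): 186.1 × 4.17 × 72.2 = 56030 J
Total: 3144 + 62344 + 56030 = 121518 J = 122 kJ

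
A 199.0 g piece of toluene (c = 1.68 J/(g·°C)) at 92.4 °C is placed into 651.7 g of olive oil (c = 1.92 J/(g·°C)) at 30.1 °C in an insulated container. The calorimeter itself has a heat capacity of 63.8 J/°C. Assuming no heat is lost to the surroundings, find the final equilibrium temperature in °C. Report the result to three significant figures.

Heat lost by toluene = heat gained by olive oil + calorimeter.
(199.0)(1.68)(92.4 − T) = [(651.7)(1.92) + 63.8](T − 30.1)
334.32 (92.4 − T) = 1315.064 (T − 30.1)
30891 − 334.32 T = 1315.064 T − 39583
70474 = 1649.384 T
T = 42.73 °C

T_f = 42.7 °C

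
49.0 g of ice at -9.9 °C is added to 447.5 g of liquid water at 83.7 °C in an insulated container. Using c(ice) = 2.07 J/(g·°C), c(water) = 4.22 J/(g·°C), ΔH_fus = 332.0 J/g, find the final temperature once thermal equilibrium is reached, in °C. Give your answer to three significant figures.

T_f = 67.2 °C

Heat to bring ice to 0 °C and melt it: q₁ = 49.0×2.07×9.9 + 49.0×332.0 = 17272 J
Heat the water can supply cooling to 0 °C: 447.5×4.22×83.7 = 158063 J > q₁, so all ice melts.
Energy balance: 447.5×4.22×(83.7 − T) = 17272 + 49.0×4.22×(T − 0)
1888.45(83.7 − T) = 17272 + 206.78 T
158063 − 17272 = 2095.23 T
T = 140791 / 2095.23 = 67.20 °C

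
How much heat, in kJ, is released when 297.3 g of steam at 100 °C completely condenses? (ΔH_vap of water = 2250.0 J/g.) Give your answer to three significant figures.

q = m × ΔH_vap = 297.3 × 2250.0 = 668900 J = 669 kJ

q = 669 kJ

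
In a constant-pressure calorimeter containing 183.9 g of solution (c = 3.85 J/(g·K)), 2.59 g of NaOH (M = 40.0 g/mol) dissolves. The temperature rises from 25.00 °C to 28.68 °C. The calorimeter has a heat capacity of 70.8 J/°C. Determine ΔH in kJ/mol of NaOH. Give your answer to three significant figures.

|ΔT| = |28.68 − 25.00| = 3.68 °C
|q_surr| = (183.9 × 3.85 + 70.8) × 3.68 = 778.815 × 3.68 = 2866 J
n(NaOH) = 2.59 / 40.0 = 0.06475 mol
Temperature rose, so q_rxn = −|q_surr| = -2.866 kJ
ΔH = q_rxn / n = -44.26 kJ/mol

ΔH = -44.3 kJ/mol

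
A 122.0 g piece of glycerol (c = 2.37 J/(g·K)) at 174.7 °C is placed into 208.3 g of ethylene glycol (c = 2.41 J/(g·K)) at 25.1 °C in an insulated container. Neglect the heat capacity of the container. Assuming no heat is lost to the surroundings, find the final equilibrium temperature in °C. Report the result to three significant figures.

Heat lost by glycerol = heat gained by ethylene glycol.
(122.0)(2.37)(174.7 − T) = (208.3)(2.41)(T − 25.1)
289.14 (174.7 − T) = 502.003 (T − 25.1)
50513 − 289.14 T = 502.003 T − 12600
63113 = 791.143 T
T = 79.77 °C

T_f = 79.8 °C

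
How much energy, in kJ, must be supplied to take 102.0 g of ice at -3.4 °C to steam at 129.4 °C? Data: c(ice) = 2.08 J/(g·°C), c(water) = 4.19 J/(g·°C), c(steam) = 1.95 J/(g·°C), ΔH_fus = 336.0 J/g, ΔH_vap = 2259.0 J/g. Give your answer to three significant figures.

q = 314 kJ

q1 (heat ice -3.4→0.0 °C): 102.0 × 2.08 × 3.4 = 721 J
q2 (melt at 0 °C): 102.0 × 336.0 = 34272 J
q3 (heat water 0.0→100.0 °C): 102.0 × 4.19 × 100.0 = 42738 J
q4 (vaporize at 100 °C): 102.0 × 2259.0 = 230418 J
q5 (heat steam 100.0→129.4 °C): 102.0 × 1.95 × 29.4 = 5848 J
Total: 721 + 34272 + 42738 + 230418 + 5848 = 313997 J = 314 kJ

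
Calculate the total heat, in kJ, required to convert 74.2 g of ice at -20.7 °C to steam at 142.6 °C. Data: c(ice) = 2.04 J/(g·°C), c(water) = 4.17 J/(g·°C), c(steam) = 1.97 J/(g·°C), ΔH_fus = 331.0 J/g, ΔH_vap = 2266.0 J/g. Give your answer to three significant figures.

q = 233 kJ

q1 (heat ice -20.7→0.0 °C): 74.2 × 2.04 × 20.7 = 3133 J
q2 (melt at 0 °C): 74.2 × 331.0 = 24560 J
q3 (heat water 0.0→100.0 °C): 74.2 × 4.17 × 100.0 = 30941 J
q4 (vaporize at 100 °C): 74.2 × 2266.0 = 168137 J
q5 (heat steam 100.0→142.6 °C): 74.2 × 1.97 × 42.6 = 6227 J
Total: 3133 + 24560 + 30941 + 168137 + 6227 = 232998 J = 233 kJ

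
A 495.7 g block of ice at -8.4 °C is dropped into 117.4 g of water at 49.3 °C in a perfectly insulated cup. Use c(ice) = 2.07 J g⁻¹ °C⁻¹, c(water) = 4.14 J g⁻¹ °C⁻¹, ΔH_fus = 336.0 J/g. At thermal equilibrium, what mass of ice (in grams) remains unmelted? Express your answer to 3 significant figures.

Heat to warm all ice to 0 °C: 495.7×2.07×8.4 = 8619.2 J
Heat released by water cooling to 0 °C: 117.4×4.14×49.3 = 23962 J
23962 J < 8619.2 + 495.7×336.0 = 175174.4 J, so not all ice melts; final T = 0 °C.
Heat left for melting: 23962 − 8619.2 = 15342.8 J
Mass melted = 15342.8 / 336.0 = 45.66 g
Ice remaining = 495.7 − 45.66 = 450.04 g

m_ice remaining = 450 g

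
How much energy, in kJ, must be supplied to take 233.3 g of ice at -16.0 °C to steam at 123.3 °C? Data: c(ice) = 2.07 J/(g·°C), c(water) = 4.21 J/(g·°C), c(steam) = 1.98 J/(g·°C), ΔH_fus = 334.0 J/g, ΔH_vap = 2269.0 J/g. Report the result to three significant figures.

q1 (heat ice -16.0→0.0 °C): 233.3 × 2.07 × 16.0 = 7727 J
q2 (melt at 0 °C): 233.3 × 334.0 = 77922 J
q3 (heat water 0.0→100.0 °C): 233.3 × 4.21 × 100.0 = 98219 J
q4 (vaporize at 100 °C): 233.3 × 2269.0 = 529358 J
q5 (heat steam 100.0→123.3 °C): 233.3 × 1.98 × 23.3 = 10763 J
Total: 7727 + 77922 + 98219 + 529358 + 10763 = 723989 J = 724 kJ

q = 724 kJ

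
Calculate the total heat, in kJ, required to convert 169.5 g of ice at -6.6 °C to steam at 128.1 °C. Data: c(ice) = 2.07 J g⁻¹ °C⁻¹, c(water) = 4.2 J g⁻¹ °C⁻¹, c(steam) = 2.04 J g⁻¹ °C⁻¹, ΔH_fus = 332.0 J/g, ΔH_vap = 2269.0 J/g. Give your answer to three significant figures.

q = 524 kJ

q1 (heat ice -6.6→0.0 °C): 169.5 × 2.07 × 6.6 = 2316 J
q2 (melt at 0 °C): 169.5 × 332.0 = 56274 J
q3 (heat water 0.0→100.0 °C): 169.5 × 4.2 × 100.0 = 71190 J
q4 (vaporize at 100 °C): 169.5 × 2269.0 = 384596 J
q5 (heat steam 100.0→128.1 °C): 169.5 × 2.04 × 28.1 = 9716 J
Total: 2316 + 56274 + 71190 + 384596 + 9716 = 524092 J = 524 kJ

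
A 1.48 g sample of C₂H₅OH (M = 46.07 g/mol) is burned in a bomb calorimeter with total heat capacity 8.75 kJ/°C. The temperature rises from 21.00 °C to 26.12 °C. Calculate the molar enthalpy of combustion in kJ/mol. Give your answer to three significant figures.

ΔH = -1390 kJ/mol

ΔT = 26.12 − 21.00 = 5.12 °C
q_cal = C_cal × ΔT = 8.75 × 5.12 = 44.8 kJ
n = 1.48 / 46.07 = 0.03213 mol
q_rxn = −q_cal = -44.8 kJ
ΔH = -44.8 / 0.03213 = -1394 kJ/mol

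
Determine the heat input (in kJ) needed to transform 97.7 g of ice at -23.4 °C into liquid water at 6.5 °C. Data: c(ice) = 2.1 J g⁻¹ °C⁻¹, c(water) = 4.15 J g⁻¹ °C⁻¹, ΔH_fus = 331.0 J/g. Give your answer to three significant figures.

q1 (heat ice -23.4→0.0 °C): 97.7 × 2.1 × 23.4 = 4801 J
q2 (melt at 0 °C): 97.7 × 331.0 = 32339 J
q3 (heat water 0.0→6.5 °C): 97.7 × 4.15 × 6.5 = 2635 J
Total: 4801 + 32339 + 2635 = 39775 J = 39.8 kJ

q = 39.8 kJ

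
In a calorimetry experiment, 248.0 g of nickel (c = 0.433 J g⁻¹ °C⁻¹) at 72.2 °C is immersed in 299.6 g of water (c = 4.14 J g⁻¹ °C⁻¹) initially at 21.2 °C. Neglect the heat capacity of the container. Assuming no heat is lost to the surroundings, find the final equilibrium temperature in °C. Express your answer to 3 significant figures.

Heat lost by nickel = heat gained by water.
(248.0)(0.433)(72.2 − T) = (299.6)(4.14)(T − 21.2)
107.384 (72.2 − T) = 1240.344 (T − 21.2)
7753.1 − 107.384 T = 1240.344 T − 26295
34048.1 = 1347.728 T
T = 25.26 °C

T_f = 25.3 °C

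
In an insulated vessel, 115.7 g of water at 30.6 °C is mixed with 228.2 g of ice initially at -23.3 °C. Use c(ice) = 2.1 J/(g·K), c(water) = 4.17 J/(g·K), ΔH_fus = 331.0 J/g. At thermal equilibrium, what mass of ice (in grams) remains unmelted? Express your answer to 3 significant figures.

Heat to warm all ice to 0 °C: 228.2×2.1×23.3 = 11166 J
Heat released by water cooling to 0 °C: 115.7×4.17×30.6 = 14764 J
14764 J < 11166 + 228.2×331.0 = 86700.2 J, so not all ice melts; final T = 0 °C.
Heat left for melting: 14764 − 11166 = 3598 J
Mass melted = 3598 / 331.0 = 10.87 g
Ice remaining = 228.2 − 10.87 = 217.33 g

m_ice remaining = 217 g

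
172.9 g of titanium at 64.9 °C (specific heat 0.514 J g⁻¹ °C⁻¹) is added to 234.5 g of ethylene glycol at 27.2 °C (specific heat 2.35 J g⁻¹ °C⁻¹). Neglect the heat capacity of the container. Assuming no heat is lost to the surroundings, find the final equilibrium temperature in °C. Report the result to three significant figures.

Heat lost by titanium = heat gained by ethylene glycol.
(172.9)(0.514)(64.9 − T) = (234.5)(2.35)(T − 27.2)
88.8706 (64.9 − T) = 551.075 (T − 27.2)
5767.7 − 88.8706 T = 551.075 T − 14989
20756.7 = 639.9456 T
T = 32.44 °C

T_f = 32.4 °C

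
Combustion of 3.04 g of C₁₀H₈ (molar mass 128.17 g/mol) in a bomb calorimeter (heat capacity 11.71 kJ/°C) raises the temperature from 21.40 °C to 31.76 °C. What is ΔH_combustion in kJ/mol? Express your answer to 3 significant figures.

ΔH = -5110 kJ/mol

ΔT = 31.76 − 21.40 = 10.36 °C
q_cal = C_cal × ΔT = 11.71 × 10.36 = 121.3156 kJ
n = 3.04 / 128.17 = 0.02372 mol
q_rxn = −q_cal = -121.3156 kJ
ΔH = -121.3156 / 0.02372 = -5114 kJ/mol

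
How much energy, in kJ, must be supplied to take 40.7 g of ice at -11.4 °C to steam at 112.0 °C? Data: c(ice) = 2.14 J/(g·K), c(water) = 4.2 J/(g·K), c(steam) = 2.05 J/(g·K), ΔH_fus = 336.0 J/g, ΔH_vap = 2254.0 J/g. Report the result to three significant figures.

q1 (heat ice -11.4→0.0 °C): 40.7 × 2.14 × 11.4 = 993 J
q2 (melt at 0 °C): 40.7 × 336.0 = 13675 J
q3 (heat water 0.0→100.0 °C): 40.7 × 4.2 × 100.0 = 17094 J
q4 (vaporize at 100 °C): 40.7 × 2254.0 = 91738 J
q5 (heat steam 100.0→112.0 °C): 40.7 × 2.05 × 12.0 = 1001 J
Total: 993 + 13675 + 17094 + 91738 + 1001 = 124501 J = 125 kJ

q = 125 kJ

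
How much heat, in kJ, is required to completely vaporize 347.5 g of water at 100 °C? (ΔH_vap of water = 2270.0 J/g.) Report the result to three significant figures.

q = 789 kJ

q = m × ΔH_vap = 347.5 × 2270.0 = 788800 J = 789 kJ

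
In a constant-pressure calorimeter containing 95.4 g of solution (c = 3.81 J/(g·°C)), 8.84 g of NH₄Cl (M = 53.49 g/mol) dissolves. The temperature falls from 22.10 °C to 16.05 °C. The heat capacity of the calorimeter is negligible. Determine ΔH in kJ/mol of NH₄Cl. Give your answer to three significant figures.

ΔH = 13.3 kJ/mol

|ΔT| = |16.05 − 22.10| = 6.05 °C
|q_surr| = (95.4 × 3.81) × 6.05 = 363.474 × 6.05 = 2199 J
n(NH₄Cl) = 8.84 / 53.49 = 0.1653 mol
Temperature fell, so q_rxn = +|q_surr| = 2.199 kJ
ΔH = q_rxn / n = 13.30 kJ/mol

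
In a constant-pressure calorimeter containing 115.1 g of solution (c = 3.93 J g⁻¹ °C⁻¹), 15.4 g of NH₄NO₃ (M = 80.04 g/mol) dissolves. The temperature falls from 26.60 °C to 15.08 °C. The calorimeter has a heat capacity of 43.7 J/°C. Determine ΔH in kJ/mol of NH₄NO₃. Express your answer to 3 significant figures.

|ΔT| = |15.08 − 26.60| = 11.52 °C
|q_surr| = (115.1 × 3.93 + 43.7) × 11.52 = 496.043 × 11.52 = 5714 J
n(NH₄NO₃) = 15.4 / 80.04 = 0.1924 mol
Temperature fell, so q_rxn = +|q_surr| = 5.714 kJ
ΔH = q_rxn / n = 29.70 kJ/mol

ΔH = 29.7 kJ/mol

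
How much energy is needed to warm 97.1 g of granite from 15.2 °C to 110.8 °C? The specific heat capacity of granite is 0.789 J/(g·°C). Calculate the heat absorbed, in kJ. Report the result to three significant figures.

q = m c ΔT = 97.1 × 0.789 × (110.8 − 15.2)
q = 97.1 × 0.789 × 95.6 = 7324 J = 7.32 kJ

q = 7.32 kJ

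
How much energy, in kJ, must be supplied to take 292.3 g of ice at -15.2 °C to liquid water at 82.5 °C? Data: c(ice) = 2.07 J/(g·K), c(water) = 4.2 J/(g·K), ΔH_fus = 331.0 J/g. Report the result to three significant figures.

q = 207 kJ

q1 (heat ice -15.2→0.0 °C): 292.3 × 2.07 × 15.2 = 9197 J
q2 (melt at 0 °C): 292.3 × 331.0 = 96751 J
q3 (heat water 0.0→82.5 °C): 292.3 × 4.2 × 82.5 = 101282 J
Total: 9197 + 96751 + 101282 = 207230 J = 207 kJ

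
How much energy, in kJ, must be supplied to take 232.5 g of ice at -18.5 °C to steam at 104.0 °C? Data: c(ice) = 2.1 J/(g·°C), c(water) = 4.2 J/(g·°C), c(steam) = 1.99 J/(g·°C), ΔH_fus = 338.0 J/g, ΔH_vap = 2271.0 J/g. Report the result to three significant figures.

q1 (heat ice -18.5→0.0 °C): 232.5 × 2.1 × 18.5 = 9033 J
q2 (melt at 0 °C): 232.5 × 338.0 = 78585 J
q3 (heat water 0.0→100.0 °C): 232.5 × 4.2 × 100.0 = 97650 J
q4 (vaporize at 100 °C): 232.5 × 2271.0 = 528008 J
q5 (heat steam 100.0→104.0 °C): 232.5 × 1.99 × 4.0 = 1851 J
Total: 9033 + 78585 + 97650 + 528008 + 1851 = 715127 J = 715 kJ

q = 715 kJ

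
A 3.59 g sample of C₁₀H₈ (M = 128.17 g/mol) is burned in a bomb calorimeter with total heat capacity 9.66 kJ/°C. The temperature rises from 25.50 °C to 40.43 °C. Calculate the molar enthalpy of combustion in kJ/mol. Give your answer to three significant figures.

ΔT = 40.43 − 25.50 = 14.93 °C
q_cal = C_cal × ΔT = 9.66 × 14.93 = 144.2238 kJ
n = 3.59 / 128.17 = 0.02801 mol
q_rxn = −q_cal = -144.2238 kJ
ΔH = -144.2238 / 0.02801 = -5149 kJ/mol

ΔH = -5150 kJ/mol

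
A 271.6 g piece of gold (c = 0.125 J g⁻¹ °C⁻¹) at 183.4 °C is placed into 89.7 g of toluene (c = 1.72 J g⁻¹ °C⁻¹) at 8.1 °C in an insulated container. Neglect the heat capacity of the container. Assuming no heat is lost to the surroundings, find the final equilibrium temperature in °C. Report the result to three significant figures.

Heat lost by gold = heat gained by toluene.
(271.6)(0.125)(183.4 − T) = (89.7)(1.72)(T − 8.1)
33.95 (183.4 − T) = 154.284 (T − 8.1)
6226.4 − 33.95 T = 154.284 T − 1249.7
7476.1 = 188.234 T
T = 39.72 °C

T_f = 39.7 °C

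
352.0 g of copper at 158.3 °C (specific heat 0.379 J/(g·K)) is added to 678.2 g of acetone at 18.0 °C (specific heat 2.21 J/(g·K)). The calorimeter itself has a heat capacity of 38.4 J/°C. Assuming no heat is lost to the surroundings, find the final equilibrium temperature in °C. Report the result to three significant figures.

Heat lost by copper = heat gained by acetone + calorimeter.
(352.0)(0.379)(158.3 − T) = [(678.2)(2.21) + 38.4](T − 18.0)
133.408 (158.3 − T) = 1537.222 (T − 18.0)
21118 − 133.408 T = 1537.222 T − 27670
48788 = 1670.630 T
T = 29.20 °C

T_f = 29.2 °C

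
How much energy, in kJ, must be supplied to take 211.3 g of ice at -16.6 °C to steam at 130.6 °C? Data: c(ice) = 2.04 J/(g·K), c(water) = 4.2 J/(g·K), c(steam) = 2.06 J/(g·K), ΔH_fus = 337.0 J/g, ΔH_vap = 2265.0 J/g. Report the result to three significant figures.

q1 (heat ice -16.6→0.0 °C): 211.3 × 2.04 × 16.6 = 7155 J
q2 (melt at 0 °C): 211.3 × 337.0 = 71208 J
q3 (heat water 0.0→100.0 °C): 211.3 × 4.2 × 100.0 = 88746 J
q4 (vaporize at 100 °C): 211.3 × 2265.0 = 478595 J
q5 (heat steam 100.0→130.6 °C): 211.3 × 2.06 × 30.6 = 13320 J
Total: 7155 + 71208 + 88746 + 478595 + 13320 = 659024 J = 659 kJ

q = 659 kJ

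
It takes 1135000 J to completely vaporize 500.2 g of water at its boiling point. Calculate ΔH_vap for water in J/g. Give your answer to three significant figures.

ΔH_vap = q / m = 1135000 / 500.2 = 2270 J/g

ΔH_vap = 2270 J/g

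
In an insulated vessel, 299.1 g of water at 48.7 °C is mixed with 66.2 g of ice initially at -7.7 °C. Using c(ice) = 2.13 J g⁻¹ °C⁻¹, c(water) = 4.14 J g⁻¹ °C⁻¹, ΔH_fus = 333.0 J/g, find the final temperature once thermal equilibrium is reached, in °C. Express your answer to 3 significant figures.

T_f = 24.6 °C

Heat to bring ice to 0 °C and melt it: q₁ = 66.2×2.13×7.7 + 66.2×333.0 = 23130 J
Heat the water can supply cooling to 0 °C: 299.1×4.14×48.7 = 60303.9 J > q₁, so all ice melts.
Energy balance: 299.1×4.14×(48.7 − T) = 23130 + 66.2×4.14×(T − 0)
1238.274(48.7 − T) = 23130 + 274.068 T
60303.9 − 23130 = 1512.342 T
T = 37173.9 / 1512.342 = 24.58 °C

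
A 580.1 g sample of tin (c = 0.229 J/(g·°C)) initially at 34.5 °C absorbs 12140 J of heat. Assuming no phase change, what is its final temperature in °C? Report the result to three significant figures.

ΔT = q / (m c) = 12140 / (580.1 × 0.229) = 91.39 °C
T_f = 34.5 + 91.39 = 125.89 °C

T_f = 126 °C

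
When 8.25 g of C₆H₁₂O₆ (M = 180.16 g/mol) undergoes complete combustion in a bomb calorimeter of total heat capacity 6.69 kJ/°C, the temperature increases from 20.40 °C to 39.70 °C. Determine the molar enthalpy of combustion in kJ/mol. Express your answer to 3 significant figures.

ΔT = 39.70 − 20.40 = 19.30 °C
q_cal = C_cal × ΔT = 6.69 × 19.30 = 129.117 kJ
n = 8.25 / 180.16 = 0.04579 mol
q_rxn = −q_cal = -129.117 kJ
ΔH = -129.117 / 0.04579 = -2820 kJ/mol

ΔH = -2820 kJ/mol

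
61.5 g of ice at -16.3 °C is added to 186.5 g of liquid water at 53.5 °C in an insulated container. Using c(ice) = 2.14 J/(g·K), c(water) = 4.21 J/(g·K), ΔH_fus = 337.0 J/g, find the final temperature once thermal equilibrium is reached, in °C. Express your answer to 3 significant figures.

Heat to bring ice to 0 °C and melt it: q₁ = 61.5×2.14×16.3 + 61.5×337.0 = 22871 J
Heat the water can supply cooling to 0 °C: 186.5×4.21×53.5 = 42006.3 J > q₁, so all ice melts.
Energy balance: 186.5×4.21×(53.5 − T) = 22871 + 61.5×4.21×(T − 0)
785.165(53.5 − T) = 22871 + 258.915 T
42006.3 − 22871 = 1044.080 T
T = 19135.3 / 1044.080 = 18.33 °C

T_f = 18.3 °C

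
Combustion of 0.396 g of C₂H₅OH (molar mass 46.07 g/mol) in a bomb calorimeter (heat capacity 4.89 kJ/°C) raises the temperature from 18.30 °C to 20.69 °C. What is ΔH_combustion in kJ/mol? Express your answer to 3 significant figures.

ΔH = -1360 kJ/mol

ΔT = 20.69 − 18.30 = 2.39 °C
q_cal = C_cal × ΔT = 4.89 × 2.39 = 11.6871 kJ
n = 0.396 / 46.07 = 0.008596 mol
q_rxn = −q_cal = -11.6871 kJ
ΔH = -11.6871 / 0.008596 = -1360 kJ/mol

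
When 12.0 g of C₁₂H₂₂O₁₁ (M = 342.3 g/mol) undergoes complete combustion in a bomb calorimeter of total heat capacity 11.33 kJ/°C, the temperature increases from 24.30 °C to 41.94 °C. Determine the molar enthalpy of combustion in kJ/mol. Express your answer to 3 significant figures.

ΔT = 41.94 − 24.30 = 17.64 °C
q_cal = C_cal × ΔT = 11.33 × 17.64 = 199.8612 kJ
n = 12.0 / 342.3 = 0.03506 mol
q_rxn = −q_cal = -199.8612 kJ
ΔH = -199.8612 / 0.03506 = -5701 kJ/mol

ΔH = -5700 kJ/mol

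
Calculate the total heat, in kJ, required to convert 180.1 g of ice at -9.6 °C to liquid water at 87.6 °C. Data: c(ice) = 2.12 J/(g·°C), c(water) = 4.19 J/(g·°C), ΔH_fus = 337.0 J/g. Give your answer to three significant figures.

q = 130 kJ

q1 (heat ice -9.6→0.0 °C): 180.1 × 2.12 × 9.6 = 3665 J
q2 (melt at 0 °C): 180.1 × 337.0 = 60694 J
q3 (heat water 0.0→87.6 °C): 180.1 × 4.19 × 87.6 = 66105 J
Total: 3665 + 60694 + 66105 = 130464 J = 130 kJ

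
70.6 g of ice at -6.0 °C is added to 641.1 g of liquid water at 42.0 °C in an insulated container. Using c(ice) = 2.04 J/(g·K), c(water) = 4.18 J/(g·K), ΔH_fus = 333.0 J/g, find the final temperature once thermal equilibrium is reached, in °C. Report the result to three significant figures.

T_f = 29.6 °C

Heat to bring ice to 0 °C and melt it: q₁ = 70.6×2.04×6.0 + 70.6×333.0 = 24374 J
Heat the water can supply cooling to 0 °C: 641.1×4.18×42.0 = 112552 J > q₁, so all ice melts.
Energy balance: 641.1×4.18×(42.0 − T) = 24374 + 70.6×4.18×(T − 0)
2679.798(42.0 − T) = 24374 + 295.108 T
112552 − 24374 = 2974.906 T
T = 88178 / 2974.906 = 29.64 °C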